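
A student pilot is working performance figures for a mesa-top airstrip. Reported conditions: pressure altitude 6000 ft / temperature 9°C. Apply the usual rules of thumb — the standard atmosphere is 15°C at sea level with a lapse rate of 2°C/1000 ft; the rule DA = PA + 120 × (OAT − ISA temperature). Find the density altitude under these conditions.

ISA temperature at 6000 ft = 15 − 2 × (6000/1000) = 3°C.
ISA deviation = 9 − 3 = +6°C.
Density altitude = 6000 + 120 × (6) = 6000 + (+720) = 6720 ft.

6720 ft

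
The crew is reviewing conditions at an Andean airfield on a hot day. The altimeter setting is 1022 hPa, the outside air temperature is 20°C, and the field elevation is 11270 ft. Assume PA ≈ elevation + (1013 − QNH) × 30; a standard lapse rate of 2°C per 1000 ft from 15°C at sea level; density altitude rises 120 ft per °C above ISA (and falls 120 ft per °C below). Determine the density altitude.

Pressure altitude = 11270 + (1013 − 1022) × 30 = 11270 + (-270) = 11000 ft.
ISA temperature at 11000 ft = 15 − 2 × (11000/1000) = -7°C.
ISA deviation = 20 − (-7) = +27°C.
Density altitude = 11000 + 120 × (27) = 14240 ft.

14240 ft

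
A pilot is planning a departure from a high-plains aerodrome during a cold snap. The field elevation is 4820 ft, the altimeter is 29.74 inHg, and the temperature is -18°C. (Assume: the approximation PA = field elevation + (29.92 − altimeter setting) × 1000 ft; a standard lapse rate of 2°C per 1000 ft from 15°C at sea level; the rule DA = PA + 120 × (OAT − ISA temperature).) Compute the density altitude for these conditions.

Pressure altitude = 4820 + (29.92 − 29.74) × 1000 = 4820 + (+180) = 5000 ft.
ISA temperature at 5000 ft = 15 − 2 × (5000/1000) = 5°C.
ISA deviation = -18 − 5 = -23°C.
Density altitude = 5000 + 120 × (-23) = 2240 ft.

2240 ft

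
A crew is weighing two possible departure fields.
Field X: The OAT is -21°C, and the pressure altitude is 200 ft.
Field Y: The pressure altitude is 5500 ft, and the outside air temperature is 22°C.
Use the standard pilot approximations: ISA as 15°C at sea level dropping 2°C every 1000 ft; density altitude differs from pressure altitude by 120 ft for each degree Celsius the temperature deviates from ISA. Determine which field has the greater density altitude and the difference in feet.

Field Y by 11732 ft

Field X: ISA temp = 14.6°C, deviation -35.6°C, DA = 200 + 120 × (-35.6) = -4072 ft.
Field Y: ISA temp = 4°C, deviation +18°C, DA = 5500 + 120 × 18 = 7660 ft.
Field Y is higher by 7660 − (-4072) = 11732 ft.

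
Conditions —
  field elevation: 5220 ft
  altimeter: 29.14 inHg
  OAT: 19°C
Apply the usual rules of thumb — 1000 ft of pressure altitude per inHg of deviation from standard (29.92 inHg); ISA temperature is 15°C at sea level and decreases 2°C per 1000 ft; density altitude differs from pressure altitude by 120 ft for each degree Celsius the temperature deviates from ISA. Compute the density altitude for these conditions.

7920 ft

Pressure altitude = 5220 + (29.92 − 29.14) × 1000 = 5220 + (+780) = 6000 ft.
ISA temperature at 6000 ft = 15 − 2 × (6000/1000) = 3°C.
ISA deviation = 19 − 3 = +16°C.
Density altitude = 6000 + 120 × (16) = 7920 ft.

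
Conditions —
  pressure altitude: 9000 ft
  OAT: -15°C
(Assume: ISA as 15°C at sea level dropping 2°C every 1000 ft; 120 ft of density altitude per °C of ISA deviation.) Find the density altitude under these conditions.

7560 ft

ISA temperature at 9000 ft = 15 − 2 × (9000/1000) = -3°C.
ISA deviation = -15 − (-3) = -12°C.
Density altitude = 9000 + 120 × (-12) = 9000 + (-1440) = 7560 ft.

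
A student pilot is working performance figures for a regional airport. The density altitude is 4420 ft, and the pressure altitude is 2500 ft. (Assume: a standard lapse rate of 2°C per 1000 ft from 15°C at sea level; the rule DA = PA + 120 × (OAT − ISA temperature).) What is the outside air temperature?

Density altitude − pressure altitude = 4420 − 2500 = +1920 ft.
At 120 ft/°C that is an ISA deviation of 1920/120 = +16°C.
ISA temperature at 2500 ft = 15 − 2 × (2500/1000) = 10°C.
OAT = ISA + deviation = 10 + (+16) = 26°C.

26°C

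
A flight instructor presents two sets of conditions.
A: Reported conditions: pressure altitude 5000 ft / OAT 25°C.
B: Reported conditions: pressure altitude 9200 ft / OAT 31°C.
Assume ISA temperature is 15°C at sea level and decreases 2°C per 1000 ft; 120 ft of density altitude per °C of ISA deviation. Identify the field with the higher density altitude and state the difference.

B by 5928 ft

A: ISA temp = 5°C, deviation +20°C, DA = 5000 + 120 × 20 = 7400 ft.
B: ISA temp = -3.4°C, deviation +34.4°C, DA = 9200 + 120 × 34.4 = 13328 ft.
B is higher by 13328 − 7400 = 5928 ft.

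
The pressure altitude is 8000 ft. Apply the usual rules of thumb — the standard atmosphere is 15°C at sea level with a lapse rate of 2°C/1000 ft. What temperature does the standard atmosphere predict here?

-1°C

ISA temperature = 15 − 2 × (8000/1000) = 15 − 16 = -1°C.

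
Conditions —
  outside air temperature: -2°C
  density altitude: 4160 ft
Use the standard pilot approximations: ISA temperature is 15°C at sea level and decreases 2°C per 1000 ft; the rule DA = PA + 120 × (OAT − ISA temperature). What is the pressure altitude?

DA = PA + 120 × (OAT − (15 − 2·PA/1000)) = PA + 120·OAT − 1800 + 0.24·PA = 1.24·PA + 120·OAT − 1800.
So 1.24·PA = 4160 − 120 × (-2) + 1800 = 6200.
PA = 6200 / 1.24 = 5000 ft.

5000 ft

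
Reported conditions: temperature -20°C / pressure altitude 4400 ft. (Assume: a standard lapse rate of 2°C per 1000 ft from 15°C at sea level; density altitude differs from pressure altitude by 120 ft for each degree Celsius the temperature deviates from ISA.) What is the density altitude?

ISA temperature at 4400 ft = 15 − 2 × (4400/1000) = 6.2°C.
ISA deviation = -20 − 6.2 = -26.2°C.
Density altitude = 4400 + 120 × (-26.2) = 4400 + (-3144) = 1256 ft.

1256 ft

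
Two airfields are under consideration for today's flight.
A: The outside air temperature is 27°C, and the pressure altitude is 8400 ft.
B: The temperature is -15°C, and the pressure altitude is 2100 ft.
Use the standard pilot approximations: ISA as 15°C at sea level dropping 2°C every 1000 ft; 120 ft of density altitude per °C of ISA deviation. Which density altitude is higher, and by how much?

A: ISA temp = -1.8°C, deviation +28.8°C, DA = 8400 + 120 × 28.8 = 11856 ft.
B: ISA temp = 10.8°C, deviation -25.8°C, DA = 2100 + 120 × (-25.8) = -996 ft.
A is higher by 11856 − (-996) = 12852 ft.

A by 12852 ft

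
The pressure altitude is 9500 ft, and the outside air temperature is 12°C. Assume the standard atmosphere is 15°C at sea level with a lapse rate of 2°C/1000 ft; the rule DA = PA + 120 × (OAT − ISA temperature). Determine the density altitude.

11420 ft

ISA temperature at 9500 ft = 15 − 2 × (9500/1000) = -4°C.
ISA deviation = 12 − (-4) = +16°C.
Density altitude = 9500 + 120 × (16) = 9500 + (+1920) = 11420 ft.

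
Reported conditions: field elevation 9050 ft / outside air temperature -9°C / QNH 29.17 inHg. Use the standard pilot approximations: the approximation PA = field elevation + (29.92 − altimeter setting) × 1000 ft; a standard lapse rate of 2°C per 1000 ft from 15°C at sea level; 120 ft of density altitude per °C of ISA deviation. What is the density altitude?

Pressure altitude = 9050 + (29.92 − 29.17) × 1000 = 9050 + (+750) = 9800 ft.
ISA temperature at 9800 ft = 15 − 2 × (9800/1000) = -4.6°C.
ISA deviation = -9 − (-4.6) = -4.4°C.
Density altitude = 9800 + 120 × (-4.4) = 9272 ft.

9272 ft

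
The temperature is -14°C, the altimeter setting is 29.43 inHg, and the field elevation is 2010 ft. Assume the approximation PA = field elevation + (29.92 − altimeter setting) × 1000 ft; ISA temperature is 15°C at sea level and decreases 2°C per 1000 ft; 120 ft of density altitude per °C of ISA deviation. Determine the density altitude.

-380 ft

Pressure altitude = 2010 + (29.92 − 29.43) × 1000 = 2010 + (+490) = 2500 ft.
ISA temperature at 2500 ft = 15 − 2 × (2500/1000) = 10°C.
ISA deviation = -14 − 10 = -24°C.
Density altitude = 2500 + 120 × (-24) = -380 ft.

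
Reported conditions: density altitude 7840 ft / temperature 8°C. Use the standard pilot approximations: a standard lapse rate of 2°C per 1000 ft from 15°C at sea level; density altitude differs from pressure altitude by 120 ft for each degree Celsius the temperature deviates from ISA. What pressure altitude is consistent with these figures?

DA = PA + 120 × (OAT − (15 − 2·PA/1000)) = PA + 120·OAT − 1800 + 0.24·PA = 1.24·PA + 120·OAT − 1800.
So 1.24·PA = 7840 − 120 × 8 + 1800 = 8680.
PA = 8680 / 1.24 = 7000 ft.

7000 ft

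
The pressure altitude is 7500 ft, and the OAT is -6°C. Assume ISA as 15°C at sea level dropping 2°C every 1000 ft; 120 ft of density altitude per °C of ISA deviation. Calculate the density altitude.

ISA temperature at 7500 ft = 15 − 2 × (7500/1000) = 0°C.
ISA deviation = -6 − 0 = -6°C.
Density altitude = 7500 + 120 × (-6) = 7500 + (-720) = 6780 ft.

6780 ft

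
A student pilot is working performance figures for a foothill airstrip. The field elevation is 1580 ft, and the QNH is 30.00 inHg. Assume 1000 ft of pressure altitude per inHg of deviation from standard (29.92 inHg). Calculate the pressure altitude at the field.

Pressure correction = (29.92 − 30.00) × 1000 = -80 ft.
Pressure altitude = 1580 + (-80) = 1500 ft.

1500 ft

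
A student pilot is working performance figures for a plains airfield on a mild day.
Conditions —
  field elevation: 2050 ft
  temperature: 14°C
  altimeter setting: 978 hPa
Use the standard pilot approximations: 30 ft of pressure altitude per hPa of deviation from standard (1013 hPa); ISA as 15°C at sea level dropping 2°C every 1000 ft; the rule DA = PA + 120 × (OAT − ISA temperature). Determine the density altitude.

Pressure altitude = 2050 + (1013 − 978) × 30 = 2050 + (+1050) = 3100 ft.
ISA temperature at 3100 ft = 15 − 2 × (3100/1000) = 8.8°C.
ISA deviation = 14 − 8.8 = +5.2°C.
Density altitude = 3100 + 120 × (5.2) = 3724 ft.

3724 ft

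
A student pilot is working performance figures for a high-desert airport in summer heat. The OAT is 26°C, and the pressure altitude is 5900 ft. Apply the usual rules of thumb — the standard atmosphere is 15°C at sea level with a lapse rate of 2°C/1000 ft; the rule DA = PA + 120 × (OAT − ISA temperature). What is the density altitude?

ISA temperature at 5900 ft = 15 − 2 × (5900/1000) = 3.2°C.
ISA deviation = 26 − 3.2 = +22.8°C.
Density altitude = 5900 + 120 × (22.8) = 5900 + (+2736) = 8636 ft.

8636 ft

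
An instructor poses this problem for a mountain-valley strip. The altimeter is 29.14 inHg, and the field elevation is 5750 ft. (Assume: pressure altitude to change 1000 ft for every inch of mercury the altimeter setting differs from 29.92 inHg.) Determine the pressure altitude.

Pressure correction = (29.92 − 29.14) × 1000 = +780 ft.
Pressure altitude = 5750 + (+780) = 6530 ft.

6530 ft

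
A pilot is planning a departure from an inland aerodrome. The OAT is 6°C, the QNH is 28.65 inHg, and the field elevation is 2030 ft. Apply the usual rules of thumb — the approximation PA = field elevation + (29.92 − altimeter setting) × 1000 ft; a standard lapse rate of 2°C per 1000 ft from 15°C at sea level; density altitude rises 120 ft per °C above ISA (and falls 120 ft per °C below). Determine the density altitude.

Pressure altitude = 2030 + (29.92 − 28.65) × 1000 = 2030 + (+1270) = 3300 ft.
ISA temperature at 3300 ft = 15 − 2 × (3300/1000) = 8.4°C.
ISA deviation = 6 − 8.4 = -2.4°C.
Density altitude = 3300 + 120 × (-2.4) = 3012 ft.

3012 ft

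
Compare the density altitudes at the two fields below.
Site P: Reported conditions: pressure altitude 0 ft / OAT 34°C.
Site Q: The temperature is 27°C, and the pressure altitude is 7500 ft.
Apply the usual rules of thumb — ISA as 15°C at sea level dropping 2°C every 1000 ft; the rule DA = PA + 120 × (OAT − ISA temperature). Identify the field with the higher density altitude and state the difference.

Site Q by 8460 ft

Site P: ISA temp = 15°C, deviation +19°C, DA = 0 + 120 × 19 = 2280 ft.
Site Q: ISA temp = 0°C, deviation +27°C, DA = 7500 + 120 × 27 = 10740 ft.
Site Q is higher by 10740 − 2280 = 8460 ft.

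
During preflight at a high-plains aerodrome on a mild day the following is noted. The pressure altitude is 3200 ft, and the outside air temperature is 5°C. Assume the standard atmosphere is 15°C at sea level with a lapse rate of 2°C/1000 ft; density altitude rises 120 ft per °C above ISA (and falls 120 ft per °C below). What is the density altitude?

ISA temperature at 3200 ft = 15 − 2 × (3200/1000) = 8.6°C.
ISA deviation = 5 − 8.6 = -3.6°C.
Density altitude = 3200 + 120 × (-3.6) = 3200 + (-432) = 2768 ft.

2768 ft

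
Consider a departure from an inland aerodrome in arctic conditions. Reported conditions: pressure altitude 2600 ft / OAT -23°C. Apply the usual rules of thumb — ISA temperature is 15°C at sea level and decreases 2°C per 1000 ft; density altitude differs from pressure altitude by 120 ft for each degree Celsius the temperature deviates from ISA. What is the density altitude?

ISA temperature at 2600 ft = 15 − 2 × (2600/1000) = 9.8°C.
ISA deviation = -23 − 9.8 = -32.8°C.
Density altitude = 2600 + 120 × (-32.8) = 2600 + (-3936) = -1336 ft.

-1336 ft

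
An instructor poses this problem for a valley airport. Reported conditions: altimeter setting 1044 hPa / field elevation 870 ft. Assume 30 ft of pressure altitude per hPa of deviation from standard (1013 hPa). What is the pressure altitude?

Pressure correction = (1013 − 1044) × 30 = -930 ft.
Pressure altitude = 870 + (-930) = -60 ft.

-60 ft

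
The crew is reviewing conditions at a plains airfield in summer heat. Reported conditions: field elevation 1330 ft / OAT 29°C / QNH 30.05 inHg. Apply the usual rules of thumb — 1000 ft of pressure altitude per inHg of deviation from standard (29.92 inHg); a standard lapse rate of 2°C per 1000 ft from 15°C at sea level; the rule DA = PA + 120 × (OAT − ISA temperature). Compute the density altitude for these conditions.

Pressure altitude = 1330 + (29.92 − 30.05) × 1000 = 1330 + (-130) = 1200 ft.
ISA temperature at 1200 ft = 15 − 2 × (1200/1000) = 12.6°C.
ISA deviation = 29 − 12.6 = +16.4°C.
Density altitude = 1200 + 120 × (16.4) = 3168 ft.

3168 ft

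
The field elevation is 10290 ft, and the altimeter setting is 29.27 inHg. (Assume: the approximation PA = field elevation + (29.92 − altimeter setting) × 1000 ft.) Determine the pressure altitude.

Pressure correction = (29.92 − 29.27) × 1000 = +650 ft.
Pressure altitude = 10290 + (+650) = 10940 ft.

10940 ft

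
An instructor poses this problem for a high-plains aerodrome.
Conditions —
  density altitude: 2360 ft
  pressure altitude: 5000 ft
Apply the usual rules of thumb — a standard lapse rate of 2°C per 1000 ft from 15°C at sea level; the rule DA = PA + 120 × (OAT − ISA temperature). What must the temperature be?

-17°C

Density altitude − pressure altitude = 2360 − 5000 = -2640 ft.
At 120 ft/°C that is an ISA deviation of -2640/120 = -22°C.
ISA temperature at 5000 ft = 15 − 2 × (5000/1000) = 5°C.
OAT = ISA + deviation = 5 + (-22) = -17°C.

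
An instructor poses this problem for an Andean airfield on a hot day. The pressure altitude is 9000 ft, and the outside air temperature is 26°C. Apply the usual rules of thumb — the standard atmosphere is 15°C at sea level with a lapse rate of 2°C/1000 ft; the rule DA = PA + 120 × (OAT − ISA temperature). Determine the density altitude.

ISA temperature at 9000 ft = 15 − 2 × (9000/1000) = -3°C.
ISA deviation = 26 − (-3) = +29°C.
Density altitude = 9000 + 120 × (29) = 9000 + (+3480) = 12480 ft.

12480 ft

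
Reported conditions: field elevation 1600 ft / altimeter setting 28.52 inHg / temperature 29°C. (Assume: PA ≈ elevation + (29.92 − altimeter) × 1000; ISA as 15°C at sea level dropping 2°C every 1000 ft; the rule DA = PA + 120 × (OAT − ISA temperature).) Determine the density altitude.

Pressure altitude = 1600 + (29.92 − 28.52) × 1000 = 1600 + (+1400) = 3000 ft.
ISA temperature at 3000 ft = 15 − 2 × (3000/1000) = 9°C.
ISA deviation = 29 − 9 = +20°C.
Density altitude = 3000 + 120 × (20) = 5400 ft.

5400 ft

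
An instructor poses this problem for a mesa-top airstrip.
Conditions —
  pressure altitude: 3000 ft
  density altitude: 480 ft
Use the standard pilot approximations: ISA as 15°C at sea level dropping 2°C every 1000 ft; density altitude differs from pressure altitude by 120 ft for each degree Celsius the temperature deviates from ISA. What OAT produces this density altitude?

Density altitude − pressure altitude = 480 − 3000 = -2520 ft.
At 120 ft/°C that is an ISA deviation of -2520/120 = -21°C.
ISA temperature at 3000 ft = 15 − 2 × (3000/1000) = 9°C.
OAT = ISA + deviation = 9 + (-21) = -12°C.

-12°C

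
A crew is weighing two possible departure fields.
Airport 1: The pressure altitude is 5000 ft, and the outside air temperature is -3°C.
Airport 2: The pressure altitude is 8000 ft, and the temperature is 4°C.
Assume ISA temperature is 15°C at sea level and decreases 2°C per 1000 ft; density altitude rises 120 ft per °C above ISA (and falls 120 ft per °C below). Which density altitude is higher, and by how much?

Airport 2 by 4560 ft

Airport 1: ISA temp = 5°C, deviation -8°C, DA = 5000 + 120 × (-8) = 4040 ft.
Airport 2: ISA temp = -1°C, deviation +5°C, DA = 8000 + 120 × 5 = 8600 ft.
Airport 2 is higher by 8600 − 4040 = 4560 ft.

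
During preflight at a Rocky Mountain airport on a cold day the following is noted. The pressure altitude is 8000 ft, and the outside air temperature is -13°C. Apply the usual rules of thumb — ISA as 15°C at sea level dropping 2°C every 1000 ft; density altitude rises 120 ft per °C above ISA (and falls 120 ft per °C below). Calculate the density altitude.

6560 ft

ISA temperature at 8000 ft = 15 − 2 × (8000/1000) = -1°C.
ISA deviation = -13 − (-1) = -12°C.
Density altitude = 8000 + 120 × (-12) = 8000 + (-1440) = 6560 ft.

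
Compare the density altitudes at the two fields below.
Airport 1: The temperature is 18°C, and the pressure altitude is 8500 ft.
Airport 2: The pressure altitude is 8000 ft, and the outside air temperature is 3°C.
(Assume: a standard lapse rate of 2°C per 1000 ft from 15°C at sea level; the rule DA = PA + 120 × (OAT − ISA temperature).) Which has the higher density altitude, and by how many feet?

Airport 1 by 2420 ft

Airport 1: ISA temp = -2°C, deviation +20°C, DA = 8500 + 120 × 20 = 10900 ft.
Airport 2: ISA temp = -1°C, deviation +4°C, DA = 8000 + 120 × 4 = 8480 ft.
Airport 1 is higher by 10900 − 8480 = 2420 ft.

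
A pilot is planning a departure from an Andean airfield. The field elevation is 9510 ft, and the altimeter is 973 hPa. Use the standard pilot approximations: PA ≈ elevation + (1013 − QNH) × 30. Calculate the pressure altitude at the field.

10710 ft

Pressure correction = (1013 − 973) × 30 = +1200 ft.
Pressure altitude = 9510 + (+1200) = 10710 ft.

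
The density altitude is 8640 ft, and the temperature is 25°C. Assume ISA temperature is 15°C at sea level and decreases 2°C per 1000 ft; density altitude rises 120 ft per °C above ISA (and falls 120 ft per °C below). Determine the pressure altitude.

DA = PA + 120 × (OAT − (15 − 2·PA/1000)) = PA + 120·OAT − 1800 + 0.24·PA = 1.24·PA + 120·OAT − 1800.
So 1.24·PA = 8640 − 120 × 25 + 1800 = 7440.
PA = 7440 / 1.24 = 6000 ft.

6000 ft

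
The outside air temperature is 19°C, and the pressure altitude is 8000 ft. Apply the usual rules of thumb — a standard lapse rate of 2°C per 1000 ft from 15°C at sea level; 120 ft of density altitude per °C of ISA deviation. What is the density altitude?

10400 ft

ISA temperature at 8000 ft = 15 − 2 × (8000/1000) = -1°C.
ISA deviation = 19 − (-1) = +20°C.
Density altitude = 8000 + 120 × (20) = 8000 + (+2400) = 10400 ft.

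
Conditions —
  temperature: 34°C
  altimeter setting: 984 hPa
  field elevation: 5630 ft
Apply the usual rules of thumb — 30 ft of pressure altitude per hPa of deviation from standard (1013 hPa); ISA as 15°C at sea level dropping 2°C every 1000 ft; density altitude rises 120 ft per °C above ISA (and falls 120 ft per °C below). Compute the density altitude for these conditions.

10340 ft

Pressure altitude = 5630 + (1013 − 984) × 30 = 5630 + (+870) = 6500 ft.
ISA temperature at 6500 ft = 15 − 2 × (6500/1000) = 2°C.
ISA deviation = 34 − 2 = +32°C.
Density altitude = 6500 + 120 × (32) = 10340 ft.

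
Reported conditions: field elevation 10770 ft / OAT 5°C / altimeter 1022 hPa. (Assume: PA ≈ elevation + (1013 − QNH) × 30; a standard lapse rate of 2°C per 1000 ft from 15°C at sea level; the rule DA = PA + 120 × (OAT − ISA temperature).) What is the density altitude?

11820 ft

Pressure altitude = 10770 + (1013 − 1022) × 30 = 10770 + (-270) = 10500 ft.
ISA temperature at 10500 ft = 15 − 2 × (10500/1000) = -6°C.
ISA deviation = 5 − (-6) = +11°C.
Density altitude = 10500 + 120 × (11) = 11820 ft.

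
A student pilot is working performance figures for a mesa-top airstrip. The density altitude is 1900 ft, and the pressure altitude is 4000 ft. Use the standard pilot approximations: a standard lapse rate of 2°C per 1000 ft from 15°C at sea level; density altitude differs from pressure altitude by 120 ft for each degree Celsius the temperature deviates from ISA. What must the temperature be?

Density altitude − pressure altitude = 1900 − 4000 = -2100 ft.
At 120 ft/°C that is an ISA deviation of -2100/120 = -17.5°C.
ISA temperature at 4000 ft = 15 − 2 × (4000/1000) = 7°C.
OAT = ISA + deviation = 7 + (-17.5) = -10.5°C.

-10.5°C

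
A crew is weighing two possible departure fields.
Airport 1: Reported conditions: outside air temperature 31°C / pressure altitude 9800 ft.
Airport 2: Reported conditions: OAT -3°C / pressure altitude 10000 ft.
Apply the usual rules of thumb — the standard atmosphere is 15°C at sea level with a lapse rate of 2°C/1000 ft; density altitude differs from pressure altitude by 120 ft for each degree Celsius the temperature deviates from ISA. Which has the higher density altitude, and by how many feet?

Airport 1: ISA temp = -4.6°C, deviation +35.6°C, DA = 9800 + 120 × 35.6 = 14072 ft.
Airport 2: ISA temp = -5°C, deviation +2°C, DA = 10000 + 120 × 2 = 10240 ft.
Airport 1 is higher by 14072 − 10240 = 3832 ft.

Airport 1 by 3832 ft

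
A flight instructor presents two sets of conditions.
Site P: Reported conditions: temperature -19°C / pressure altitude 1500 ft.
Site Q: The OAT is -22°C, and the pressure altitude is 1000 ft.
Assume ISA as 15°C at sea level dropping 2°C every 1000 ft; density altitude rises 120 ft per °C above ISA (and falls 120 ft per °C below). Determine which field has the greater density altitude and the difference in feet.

Site P by 980 ft

Site P: ISA temp = 12°C, deviation -31°C, DA = 1500 + 120 × (-31) = -2220 ft.
Site Q: ISA temp = 13°C, deviation -35°C, DA = 1000 + 120 × (-35) = -3200 ft.
Site P is higher by -2220 − (-3200) = 980 ft.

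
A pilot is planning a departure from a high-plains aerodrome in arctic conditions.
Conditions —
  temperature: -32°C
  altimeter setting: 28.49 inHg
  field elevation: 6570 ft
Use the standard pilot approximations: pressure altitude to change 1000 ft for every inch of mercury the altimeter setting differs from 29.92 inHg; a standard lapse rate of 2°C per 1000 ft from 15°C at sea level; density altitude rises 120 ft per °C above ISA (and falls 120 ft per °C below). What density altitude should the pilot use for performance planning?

4280 ft

Pressure altitude = 6570 + (29.92 − 28.49) × 1000 = 6570 + (+1430) = 8000 ft.
ISA temperature at 8000 ft = 15 − 2 × (8000/1000) = -1°C.
ISA deviation = -32 − (-1) = -31°C.
Density altitude = 8000 + 120 × (-31) = 4280 ft.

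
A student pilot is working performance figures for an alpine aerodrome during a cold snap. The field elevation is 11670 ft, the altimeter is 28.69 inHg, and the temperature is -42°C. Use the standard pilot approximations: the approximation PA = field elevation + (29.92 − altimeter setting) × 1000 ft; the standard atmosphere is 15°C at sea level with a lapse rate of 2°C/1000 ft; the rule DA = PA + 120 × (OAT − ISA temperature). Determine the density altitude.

9156 ft

Pressure altitude = 11670 + (29.92 − 28.69) × 1000 = 11670 + (+1230) = 12900 ft.
ISA temperature at 12900 ft = 15 − 2 × (12900/1000) = -10.8°C.
ISA deviation = -42 − (-10.8) = -31.2°C.
Density altitude = 12900 + 120 × (-31.2) = 9156 ft.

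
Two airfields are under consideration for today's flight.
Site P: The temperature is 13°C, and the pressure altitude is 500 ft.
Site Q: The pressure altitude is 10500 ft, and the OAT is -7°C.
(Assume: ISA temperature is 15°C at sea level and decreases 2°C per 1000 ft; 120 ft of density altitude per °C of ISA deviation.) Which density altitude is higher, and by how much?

Site P: ISA temp = 14°C, deviation -1°C, DA = 500 + 120 × (-1) = 380 ft.
Site Q: ISA temp = -6°C, deviation -1°C, DA = 10500 + 120 × (-1) = 10380 ft.
Site Q is higher by 10380 − 380 = 10000 ft.

Site Q by 10000 ft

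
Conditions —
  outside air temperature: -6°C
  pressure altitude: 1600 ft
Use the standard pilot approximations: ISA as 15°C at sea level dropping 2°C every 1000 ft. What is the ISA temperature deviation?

ISA-17.8°C

ISA temperature at 1600 ft = 15 − 2 × (1600/1000) = 11.8°C.
Deviation = OAT − ISA = -6 − 11.8 = -17.8°C.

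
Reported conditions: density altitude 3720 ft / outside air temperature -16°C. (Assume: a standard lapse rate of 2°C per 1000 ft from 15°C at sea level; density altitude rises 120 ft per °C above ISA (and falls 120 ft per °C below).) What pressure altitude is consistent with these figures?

DA = PA + 120 × (OAT − (15 − 2·PA/1000)) = PA + 120·OAT − 1800 + 0.24·PA = 1.24·PA + 120·OAT − 1800.
So 1.24·PA = 3720 − 120 × (-16) + 1800 = 7440.
PA = 7440 / 1.24 = 6000 ft.

6000 ft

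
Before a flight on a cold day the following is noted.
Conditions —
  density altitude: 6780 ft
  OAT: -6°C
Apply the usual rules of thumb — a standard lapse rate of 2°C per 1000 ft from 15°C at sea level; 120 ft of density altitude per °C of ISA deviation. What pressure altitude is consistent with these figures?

7500 ft

DA = PA + 120 × (OAT − (15 − 2·PA/1000)) = PA + 120·OAT − 1800 + 0.24·PA = 1.24·PA + 120·OAT − 1800.
So 1.24·PA = 6780 − 120 × (-6) + 1800 = 9300.
PA = 9300 / 1.24 = 7500 ft.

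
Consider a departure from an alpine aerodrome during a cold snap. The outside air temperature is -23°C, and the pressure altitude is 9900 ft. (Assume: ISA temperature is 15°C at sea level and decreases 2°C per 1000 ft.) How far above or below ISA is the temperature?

ISA-18.2°C

ISA temperature at 9900 ft = 15 − 2 × (9900/1000) = -4.8°C.
Deviation = OAT − ISA = -23 − (-4.8) = -18.2°C.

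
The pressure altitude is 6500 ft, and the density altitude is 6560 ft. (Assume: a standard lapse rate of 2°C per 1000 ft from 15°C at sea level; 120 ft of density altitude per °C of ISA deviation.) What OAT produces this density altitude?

2.5°C

Density altitude − pressure altitude = 6560 − 6500 = +60 ft.
At 120 ft/°C that is an ISA deviation of 60/120 = +0.5°C.
ISA temperature at 6500 ft = 15 − 2 × (6500/1000) = 2°C.
OAT = ISA + deviation = 2 + (+0.5) = 2.5°C.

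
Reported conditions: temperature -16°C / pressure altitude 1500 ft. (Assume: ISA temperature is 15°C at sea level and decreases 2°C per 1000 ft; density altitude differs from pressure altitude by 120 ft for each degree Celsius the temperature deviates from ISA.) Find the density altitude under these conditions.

-1860 ft

ISA temperature at 1500 ft = 15 − 2 × (1500/1000) = 12°C.
ISA deviation = -16 − 12 = -28°C.
Density altitude = 1500 + 120 × (-28) = 1500 + (-3360) = -1860 ft.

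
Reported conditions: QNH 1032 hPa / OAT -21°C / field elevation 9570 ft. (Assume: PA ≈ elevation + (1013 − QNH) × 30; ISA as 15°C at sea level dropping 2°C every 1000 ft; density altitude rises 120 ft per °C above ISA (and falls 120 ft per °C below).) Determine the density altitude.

6840 ft

Pressure altitude = 9570 + (1013 − 1032) × 30 = 9570 + (-570) = 9000 ft.
ISA temperature at 9000 ft = 15 − 2 × (9000/1000) = -3°C.
ISA deviation = -21 − (-3) = -18°C.
Density altitude = 9000 + 120 × (-18) = 6840 ft.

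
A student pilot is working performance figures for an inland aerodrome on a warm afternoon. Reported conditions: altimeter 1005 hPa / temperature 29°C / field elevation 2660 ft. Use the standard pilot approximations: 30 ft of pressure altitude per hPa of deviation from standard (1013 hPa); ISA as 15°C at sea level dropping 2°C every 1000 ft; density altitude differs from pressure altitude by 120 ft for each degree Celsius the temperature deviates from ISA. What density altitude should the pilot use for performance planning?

Pressure altitude = 2660 + (1013 − 1005) × 30 = 2660 + (+240) = 2900 ft.
ISA temperature at 2900 ft = 15 − 2 × (2900/1000) = 9.2°C.
ISA deviation = 29 − 9.2 = +19.8°C.
Density altitude = 2900 + 120 × (19.8) = 5276 ft.

5276 ft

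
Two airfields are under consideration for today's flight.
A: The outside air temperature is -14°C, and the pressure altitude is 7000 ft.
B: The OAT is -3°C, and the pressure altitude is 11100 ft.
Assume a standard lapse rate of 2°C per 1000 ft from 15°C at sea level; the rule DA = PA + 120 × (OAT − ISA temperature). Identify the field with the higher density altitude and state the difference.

A: ISA temp = 1°C, deviation -15°C, DA = 7000 + 120 × (-15) = 5200 ft.
B: ISA temp = -7.2°C, deviation +4.2°C, DA = 11100 + 120 × 4.2 = 11604 ft.
B is higher by 11604 − 5200 = 6404 ft.

B by 6404 ft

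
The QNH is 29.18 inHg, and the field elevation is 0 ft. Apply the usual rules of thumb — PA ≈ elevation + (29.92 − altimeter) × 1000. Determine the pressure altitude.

Pressure correction = (29.92 − 29.18) × 1000 = +740 ft.
Pressure altitude = 0 + (+740) = 740 ft.

740 ft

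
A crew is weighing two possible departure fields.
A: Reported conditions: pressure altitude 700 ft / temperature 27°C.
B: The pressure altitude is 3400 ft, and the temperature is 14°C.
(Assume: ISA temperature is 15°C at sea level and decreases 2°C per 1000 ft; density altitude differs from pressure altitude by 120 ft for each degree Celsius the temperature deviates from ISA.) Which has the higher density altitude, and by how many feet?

B by 1788 ft

A: ISA temp = 13.6°C, deviation +13.4°C, DA = 700 + 120 × 13.4 = 2308 ft.
B: ISA temp = 8.2°C, deviation +5.8°C, DA = 3400 + 120 × 5.8 = 4096 ft.
B is higher by 4096 − 2308 = 1788 ft.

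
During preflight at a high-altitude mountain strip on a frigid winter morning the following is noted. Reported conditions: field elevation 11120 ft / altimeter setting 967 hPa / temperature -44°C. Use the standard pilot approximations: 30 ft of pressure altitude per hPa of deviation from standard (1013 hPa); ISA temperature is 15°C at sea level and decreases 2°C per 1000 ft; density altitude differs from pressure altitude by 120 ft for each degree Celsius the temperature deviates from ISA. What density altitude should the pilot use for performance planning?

Pressure altitude = 11120 + (1013 − 967) × 30 = 11120 + (+1380) = 12500 ft.
ISA temperature at 12500 ft = 15 − 2 × (12500/1000) = -10°C.
ISA deviation = -44 − (-10) = -34°C.
Density altitude = 12500 + 120 × (-34) = 8420 ft.

8420 ft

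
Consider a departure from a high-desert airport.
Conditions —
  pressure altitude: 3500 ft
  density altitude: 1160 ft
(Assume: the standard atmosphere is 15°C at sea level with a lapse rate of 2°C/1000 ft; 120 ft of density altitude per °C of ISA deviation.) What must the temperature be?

Density altitude − pressure altitude = 1160 − 3500 = -2340 ft.
At 120 ft/°C that is an ISA deviation of -2340/120 = -19.5°C.
ISA temperature at 3500 ft = 15 − 2 × (3500/1000) = 8°C.
OAT = ISA + deviation = 8 + (-19.5) = -11.5°C.

-11.5°C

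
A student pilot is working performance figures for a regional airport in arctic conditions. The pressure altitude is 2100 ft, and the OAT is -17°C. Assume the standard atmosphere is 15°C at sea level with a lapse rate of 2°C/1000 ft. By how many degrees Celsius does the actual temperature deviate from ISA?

ISA-27.8°C

ISA temperature at 2100 ft = 15 − 2 × (2100/1000) = 10.8°C.
Deviation = OAT − ISA = -17 − 10.8 = -27.8°C.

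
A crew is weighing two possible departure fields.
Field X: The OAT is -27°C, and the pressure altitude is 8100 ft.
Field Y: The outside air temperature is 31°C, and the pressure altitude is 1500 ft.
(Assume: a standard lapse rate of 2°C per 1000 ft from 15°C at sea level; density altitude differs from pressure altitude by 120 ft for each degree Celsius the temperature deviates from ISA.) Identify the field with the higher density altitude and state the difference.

Field X: ISA temp = -1.2°C, deviation -25.8°C, DA = 8100 + 120 × (-25.8) = 5004 ft.
Field Y: ISA temp = 12°C, deviation +19°C, DA = 1500 + 120 × 19 = 3780 ft.
Field X is higher by 5004 − 3780 = 1224 ft.

Field X by 1224 ft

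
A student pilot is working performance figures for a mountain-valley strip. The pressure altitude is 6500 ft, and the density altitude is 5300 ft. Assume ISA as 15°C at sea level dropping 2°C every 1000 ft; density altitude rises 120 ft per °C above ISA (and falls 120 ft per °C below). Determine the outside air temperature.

Density altitude − pressure altitude = 5300 − 6500 = -1200 ft.
At 120 ft/°C that is an ISA deviation of -1200/120 = -10°C.
ISA temperature at 6500 ft = 15 − 2 × (6500/1000) = 2°C.
OAT = ISA + deviation = 2 + (-10) = -8°C.

-8°C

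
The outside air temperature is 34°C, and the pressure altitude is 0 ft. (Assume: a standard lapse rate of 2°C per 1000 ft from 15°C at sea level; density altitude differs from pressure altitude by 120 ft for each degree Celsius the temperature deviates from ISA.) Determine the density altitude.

ISA temperature at 0 ft = 15 − 2 × (0/1000) = 15°C.
ISA deviation = 34 − 15 = +19°C.
Density altitude = 0 + 120 × (19) = 0 + (+2280) = 2280 ft.

2280 ft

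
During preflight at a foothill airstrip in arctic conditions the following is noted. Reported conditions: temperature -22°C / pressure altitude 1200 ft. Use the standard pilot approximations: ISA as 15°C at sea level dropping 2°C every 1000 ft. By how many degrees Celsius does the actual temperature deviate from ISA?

ISA-34.6°C

ISA temperature at 1200 ft = 15 − 2 × (1200/1000) = 12.6°C.
Deviation = OAT − ISA = -22 − 12.6 = -34.6°C.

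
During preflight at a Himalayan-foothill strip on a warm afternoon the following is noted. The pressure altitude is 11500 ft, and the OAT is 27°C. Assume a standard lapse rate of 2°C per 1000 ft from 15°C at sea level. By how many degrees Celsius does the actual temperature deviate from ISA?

ISA+35°C

ISA temperature at 11500 ft = 15 − 2 × (11500/1000) = -8°C.
Deviation = OAT − ISA = 27 − (-8) = +35°C.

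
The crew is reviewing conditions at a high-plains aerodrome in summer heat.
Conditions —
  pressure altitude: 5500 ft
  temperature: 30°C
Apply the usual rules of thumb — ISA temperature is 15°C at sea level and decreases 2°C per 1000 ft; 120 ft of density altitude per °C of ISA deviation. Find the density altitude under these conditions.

ISA temperature at 5500 ft = 15 − 2 × (5500/1000) = 4°C.
ISA deviation = 30 − 4 = +26°C.
Density altitude = 5500 + 120 × (26) = 5500 + (+3120) = 8620 ft.

8620 ft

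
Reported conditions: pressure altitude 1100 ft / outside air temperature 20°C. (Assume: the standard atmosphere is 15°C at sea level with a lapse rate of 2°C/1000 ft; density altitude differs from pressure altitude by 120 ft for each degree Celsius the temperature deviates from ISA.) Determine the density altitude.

1964 ft

ISA temperature at 1100 ft = 15 − 2 × (1100/1000) = 12.8°C.
ISA deviation = 20 − 12.8 = +7.2°C.
Density altitude = 1100 + 120 × (7.2) = 1100 + (+864) = 1964 ft.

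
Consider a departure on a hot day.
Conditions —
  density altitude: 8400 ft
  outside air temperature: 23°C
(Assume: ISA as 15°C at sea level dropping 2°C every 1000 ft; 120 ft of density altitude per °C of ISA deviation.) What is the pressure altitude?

6000 ft

DA = PA + 120 × (OAT − (15 − 2·PA/1000)) = PA + 120·OAT − 1800 + 0.24·PA = 1.24·PA + 120·OAT − 1800.
So 1.24·PA = 8400 − 120 × 23 + 1800 = 7440.
PA = 7440 / 1.24 = 6000 ft.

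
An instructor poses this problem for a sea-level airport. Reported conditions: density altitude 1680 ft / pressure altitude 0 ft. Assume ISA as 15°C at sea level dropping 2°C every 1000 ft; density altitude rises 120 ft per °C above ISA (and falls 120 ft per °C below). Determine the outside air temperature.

Density altitude − pressure altitude = 1680 − 0 = +1680 ft.
At 120 ft/°C that is an ISA deviation of 1680/120 = +14°C.
ISA temperature at 0 ft = 15 − 2 × (0/1000) = 15°C.
OAT = ISA + deviation = 15 + (+14) = 29°C.

29°C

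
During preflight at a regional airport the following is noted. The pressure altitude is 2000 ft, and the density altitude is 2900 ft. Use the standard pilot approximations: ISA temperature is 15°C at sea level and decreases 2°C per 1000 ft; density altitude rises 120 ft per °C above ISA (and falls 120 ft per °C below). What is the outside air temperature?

18.5°C

Density altitude − pressure altitude = 2900 − 2000 = +900 ft.
At 120 ft/°C that is an ISA deviation of 900/120 = +7.5°C.
ISA temperature at 2000 ft = 15 − 2 × (2000/1000) = 11°C.
OAT = ISA + deviation = 11 + (+7.5) = 18.5°C.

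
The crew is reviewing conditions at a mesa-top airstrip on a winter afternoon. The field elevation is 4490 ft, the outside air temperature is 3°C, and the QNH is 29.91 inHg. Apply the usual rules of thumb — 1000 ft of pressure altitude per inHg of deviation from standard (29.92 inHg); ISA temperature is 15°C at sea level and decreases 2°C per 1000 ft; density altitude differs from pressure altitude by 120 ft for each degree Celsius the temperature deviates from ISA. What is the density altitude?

Pressure altitude = 4490 + (29.92 − 29.91) × 1000 = 4490 + (+10) = 4500 ft.
ISA temperature at 4500 ft = 15 − 2 × (4500/1000) = 6°C.
ISA deviation = 3 − 6 = -3°C.
Density altitude = 4500 + 120 × (-3) = 4140 ft.

4140 ft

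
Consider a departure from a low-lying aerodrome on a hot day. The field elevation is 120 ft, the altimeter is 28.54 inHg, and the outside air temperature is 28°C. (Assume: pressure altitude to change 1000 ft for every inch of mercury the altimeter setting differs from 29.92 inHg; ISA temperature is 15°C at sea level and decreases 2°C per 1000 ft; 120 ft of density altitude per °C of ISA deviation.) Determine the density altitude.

3420 ft

Pressure altitude = 120 + (29.92 − 28.54) × 1000 = 120 + (+1380) = 1500 ft.
ISA temperature at 1500 ft = 15 − 2 × (1500/1000) = 12°C.
ISA deviation = 28 − 12 = +16°C.
Density altitude = 1500 + 120 × (16) = 3420 ft.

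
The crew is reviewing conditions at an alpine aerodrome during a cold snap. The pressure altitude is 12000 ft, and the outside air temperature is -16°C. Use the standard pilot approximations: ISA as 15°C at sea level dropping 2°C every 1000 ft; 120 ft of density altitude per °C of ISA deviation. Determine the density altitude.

11160 ft

ISA temperature at 12000 ft = 15 − 2 × (12000/1000) = -9°C.
ISA deviation = -16 − (-9) = -7°C.
Density altitude = 12000 + 120 × (-7) = 12000 + (-840) = 11160 ft.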